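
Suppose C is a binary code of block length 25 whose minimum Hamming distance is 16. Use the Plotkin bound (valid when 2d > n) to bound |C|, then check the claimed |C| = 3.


Plotkin bound M ≤ 4; given |C| = 3 ≤ bound (satisfied).

Check applicability: 2d = 32, n = 25.
2d − n = 7 > 0, so Plotkin applies.
Compute d/(2d−n) = 16/7 ≈ 2.2857.
⌊d/(2d−n)⌋ = 2.
Plotkin bound: M ≤ 2·2 = 4.
Given |C| = 3, check: satisfied.
This |C| is below the Plotkin bound.


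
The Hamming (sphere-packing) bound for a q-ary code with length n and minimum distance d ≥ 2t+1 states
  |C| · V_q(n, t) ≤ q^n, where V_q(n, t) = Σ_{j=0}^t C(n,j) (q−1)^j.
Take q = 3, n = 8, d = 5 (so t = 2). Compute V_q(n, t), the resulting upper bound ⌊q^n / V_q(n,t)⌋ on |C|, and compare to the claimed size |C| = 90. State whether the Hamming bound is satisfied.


V_q(n, t) = 129, q^n = 6561, Hamming bound = 50, |C| = 90 > bound (violated).

Step 1: Compute V_q(n, t) = Σ_{j=0}^2 C(n, j) (q−1)^j.
  j = 0: C(8,0)·(2)^0 = 1·1 = 1.
  j = 1: C(8,1)·(2)^1 = 8·2 = 16.
  j = 2: C(8,2)·(2)^2 = 28·4 = 112.
  V_q(n, t) = 1 + 16 + 112 = 129.
Step 2: q^n = 3^8 = 6561.
Step 3: Hamming bound ⌊q^n / V_q(n,t)⌋ = ⌊6561/129⌋ = 50.
Step 4: Compare |C| = 90 to 50: violated.
The claimed |C| lies above the Hamming bound, so no 3-ary code of length 8 with d ≥ 5 can have 90 codewords.


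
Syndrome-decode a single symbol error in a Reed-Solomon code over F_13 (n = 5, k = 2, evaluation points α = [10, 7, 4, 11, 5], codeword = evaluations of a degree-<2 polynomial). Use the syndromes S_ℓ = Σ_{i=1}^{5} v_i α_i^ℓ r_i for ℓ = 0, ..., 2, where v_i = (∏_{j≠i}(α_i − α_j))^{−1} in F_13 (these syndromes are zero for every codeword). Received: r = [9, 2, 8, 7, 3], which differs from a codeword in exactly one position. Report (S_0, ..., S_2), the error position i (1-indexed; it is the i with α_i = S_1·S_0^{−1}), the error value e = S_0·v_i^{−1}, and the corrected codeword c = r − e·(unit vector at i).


S = (2, 10, 11), error at position 5, error magnitude e = 10, c = [9, 2, 8, 7, 6].

Step 1: column multipliers v_i = (∏_{j≠i}(α_i − α_j))^{−1} mod 13.
  i = 1 (α = 10): (10−7)(10−4)(10−11)(10−5) = 3·6·(−1)·5 = −90 ≡ 1, so v_1 = 1^{−1} = 1 (mod 13).
  i = 2 (α = 7): (7−10)(7−4)(7−11)(7−5) = (−3)·3·(−4)·2 = 72 ≡ 7, so v_2 = 7^{−1} = 2 (mod 13).
  i = 3 (α = 4): (4−10)(4−7)(4−11)(4−5) = (−6)·(−3)·(−7)·(−1) = 126 ≡ 9, so v_3 = 9^{−1} = 3 (mod 13).
  i = 4 (α = 11): (11−10)(11−7)(11−4)(11−5) = 1·4·7·6 = 168 ≡ 12, so v_4 = 12^{−1} = 12 (mod 13).
  i = 5 (α = 5): (5−10)(5−7)(5−4)(5−11) = (−5)·(−2)·1·(−6) = −60 ≡ 5, so v_5 = 5^{−1} = 8 (mod 13).
  v = [1, 2, 3, 12, 8].
Step 2: syndromes of r = [9, 2, 8, 7, 3] (all sums mod 13).
  S_0 = Σ v_i r_i = 1·9 + 2·2 + 3·8 + 12·7 + 8·3 = 145 ≡ 2.
  S_1 = Σ v_i α_i r_i = 1·10·9 + 2·7·2 + 3·4·8 + 12·11·7 + 8·5·3 = 1258 ≡ 10.
  α_i^2 mod 13 = [9, 10, 3, 4, 12].
  S_2 = Σ v_i α_i^2 r_i = 1·9·9 + 2·10·2 + 3·3·8 + 12·4·7 + 8·12·3 = 817 ≡ 11.
  S = (2, 10, 11) ≠ 0, so r is not a codeword (an error is present).
Step 3: locate the error. For a single error e at position i, S_ℓ = v_i·e·α_i^ℓ, so α_err = S_1/S_0.
  S_0^{−1} = 2^{−1} = 7 (mod 13), so α_err = 10·7 = 70 ≡ 5 = α_5. Error position i = 5.
  Consistency check: S_2/S_1 = 11·4 = 44 ≡ 5 = α_err ✓ (single-error assumption holds).
Step 4: error magnitude e = S_0/v_5 = S_0·∏_{j≠5}(α_5 − α_j) = 2·5 = 10 ≡ 10 (mod 13).
Step 5: correct position 5: c_5 = r_5 − e = 3 − 10 ≡ 6 (mod 13). Hence c = [9, 2, 8, 7, 6].
  Check: interpolating c through the α_i gives m(x) = 3 + 11·x (degree < 2) with m(α_i) = c_i for every i, so c is indeed a codeword.


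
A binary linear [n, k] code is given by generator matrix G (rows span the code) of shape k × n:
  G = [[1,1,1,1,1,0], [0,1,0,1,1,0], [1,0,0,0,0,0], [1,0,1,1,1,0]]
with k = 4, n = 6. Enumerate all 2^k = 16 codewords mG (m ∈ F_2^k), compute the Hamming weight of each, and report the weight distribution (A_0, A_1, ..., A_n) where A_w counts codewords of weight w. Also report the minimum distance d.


Weight distribution: A_0 = 1, A_1 = 3, A_2 = 4, A_3 = 4, A_4 = 3, A_5 = 1. Minimum distance d = 1.

Enumerate all 2^4 = 16 messages m ∈ F_2^4.
For each, compute codeword c = mG in F_2^6, then tally its weight.
  m = 0000 → c = 000000, weight = 0.
  m = 1000 → c = 111110, weight = 5.
  m = 0100 → c = 010110, weight = 3.
  m = 1100 → c = 101000, weight = 2.
  m = 0010 → c = 100000, weight = 1.
  m = 1010 → c = 011110, weight = 4.
  m = 0110 → c = 110110, weight = 4.
  m = 1110 → c = 001000, weight = 1.
  m = 0001 → c = 101110, weight = 4.
  m = 1001 → c = 010000, weight = 1.
  m = 0101 → c = 111000, weight = 3.
  m = 1101 → c = 000110, weight = 2.
  m = 0011 → c = 001110, weight = 3.
  m = 1011 → c = 110000, weight = 2.
  m = 0111 → c = 011000, weight = 2.
  m = 1111 → c = 100110, weight = 3.
Tally weights:
  weight 0: 1 codewords.
  weight 1: 3 codewords.
  weight 2: 4 codewords.
  weight 3: 4 codewords.
  weight 4: 3 codewords.
  weight 5: 1 codewords.
Minimum distance d = smallest w > 0 with A_w > 0 = 1.
Sanity: Σ A_w = 16 = 2^4 = 16 ✓.


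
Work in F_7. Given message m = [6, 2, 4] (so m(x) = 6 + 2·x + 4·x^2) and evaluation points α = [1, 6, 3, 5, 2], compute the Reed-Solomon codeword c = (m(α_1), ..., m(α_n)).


c = [5, 1, 6, 4, 5]

Message polynomial: m(x) = 6 + 2·x + 4·x^2 (mod 7).
For each evaluation point α_i, compute m(α_i) mod 7:
  α_1 = 1: Horner steps 4 → 6 → 5, so m(1) = 5.
  α_2 = 6: Horner steps 4 → 5 → 1, so m(6) = 1.
  α_3 = 3: Horner steps 4 → 0 → 6, so m(3) = 6.
  α_4 = 5: Horner steps 4 → 1 → 4, so m(5) = 4.
  α_5 = 2: Horner steps 4 → 3 → 5, so m(2) = 5.
Codeword c = [5, 1, 6, 4, 5] ∈ F_7^5.


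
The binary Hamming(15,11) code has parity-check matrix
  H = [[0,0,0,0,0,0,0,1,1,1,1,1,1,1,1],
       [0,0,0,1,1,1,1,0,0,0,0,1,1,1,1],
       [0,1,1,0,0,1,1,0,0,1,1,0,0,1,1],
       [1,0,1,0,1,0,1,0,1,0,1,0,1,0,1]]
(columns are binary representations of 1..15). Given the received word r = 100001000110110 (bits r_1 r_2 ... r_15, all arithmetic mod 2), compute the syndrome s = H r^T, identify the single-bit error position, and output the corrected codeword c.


s = (0, 1, 0, 1)^T, error position = 5, corrected codeword c = 100011000110110

Compute s = H r^T mod 2 one row at a time:
  s_1 = 0 + 0 + 1 + 1 + 0 + 1 + 1 + 0 = 4 ≡ 0 (mod 2).
  s_2 = 0 + 0 + 1 + 0 + 0 + 1 + 1 + 0 = 3 ≡ 1 (mod 2).
  s_3 = 0 + 0 + 1 + 0 + 1 + 1 + 1 + 0 = 4 ≡ 0 (mod 2).
  s_4 = 1 + 0 + 0 + 0 + 0 + 1 + 1 + 0 = 3 ≡ 1 (mod 2).
s = (0, 1, 0, 1)^T — this equals column 5 of H (binary 0101), so error is at position 5.
Correct: flip bit 5 of r = 100001000110110 to get c = 100011000110110.


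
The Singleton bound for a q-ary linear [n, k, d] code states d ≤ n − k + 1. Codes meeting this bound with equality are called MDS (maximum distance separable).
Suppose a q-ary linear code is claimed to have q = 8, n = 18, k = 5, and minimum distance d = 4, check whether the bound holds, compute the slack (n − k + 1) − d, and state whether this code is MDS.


Singleton RHS = n − k + 1 = 14, slack = 10, bound satisfied, not MDS.

Singleton bound: d ≤ n − k + 1.
Here n = 18, k = 5, so n − k + 1 = 14.
Given d = 4, check d ≤ 14: YES.
Slack = (n − k + 1) − d = 10.
The code is NOT MDS (slack = 10 > 0).
Description: the claimed parameters are [18, 5, 4]_8; such a code would be non-MDS.


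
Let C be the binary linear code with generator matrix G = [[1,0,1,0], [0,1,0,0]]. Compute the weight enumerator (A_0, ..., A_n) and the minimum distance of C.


Weight distribution: A_0 = 1, A_1 = 1, A_2 = 1, A_3 = 1. Minimum distance d = 1.

Enumerate all 2^2 = 4 messages m ∈ F_2^2.
For each, compute codeword c = mG in F_2^4, then tally its weight.
  m = 00 → c = 0000, weight = 0.
  m = 10 → c = 1010, weight = 2.
  m = 01 → c = 0100, weight = 1.
  m = 11 → c = 1110, weight = 3.
Tally weights:
  weight 0: 1 codewords.
  weight 1: 1 codewords.
  weight 2: 1 codewords.
  weight 3: 1 codewords.
Minimum distance d = smallest w > 0 with A_w > 0 = 1.
Sanity: Σ A_w = 4 = 2^2 = 4 ✓.


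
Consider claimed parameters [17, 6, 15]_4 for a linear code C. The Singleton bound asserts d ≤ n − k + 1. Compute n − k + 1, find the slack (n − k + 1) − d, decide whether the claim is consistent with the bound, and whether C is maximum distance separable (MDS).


Singleton RHS = n − k + 1 = 12, slack = -3, bound violated (no such code; not MDS).

Singleton bound: d ≤ n − k + 1.
Here n = 17, k = 6, so n − k + 1 = 12.
Given d = 15, check d ≤ 12: NO.
Slack = (n − k + 1) − d = -3.
The slack is negative: d = 15 exceeds n − k + 1 = 12 by 3, so the Singleton bound is violated and no linear [17, 6, 15]_4 code can exist. In particular it is not MDS (MDS requires d = n − k + 1 exactly).
Description: the claimed parameters are [17, 6, 15]_4; such a code would be impossible (violates the Singleton bound).


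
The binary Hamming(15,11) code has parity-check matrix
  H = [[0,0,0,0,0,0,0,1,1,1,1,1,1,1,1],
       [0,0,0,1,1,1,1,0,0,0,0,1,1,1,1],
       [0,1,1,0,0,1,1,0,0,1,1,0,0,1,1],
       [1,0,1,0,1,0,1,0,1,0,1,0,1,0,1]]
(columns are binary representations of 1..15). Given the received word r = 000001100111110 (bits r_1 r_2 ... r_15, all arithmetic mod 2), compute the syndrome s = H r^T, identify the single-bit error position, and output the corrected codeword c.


s = (1, 1, 1, 1)^T, error position = 15, corrected codeword c = 000001100111111

Compute s = H r^T mod 2 one row at a time:
  s_1 = 0 + 0 + 1 + 1 + 1 + 1 + 1 + 0 = 5 ≡ 1 (mod 2).
  s_2 = 0 + 0 + 1 + 1 + 1 + 1 + 1 + 0 = 5 ≡ 1 (mod 2).
  s_3 = 0 + 0 + 1 + 1 + 1 + 1 + 1 + 0 = 5 ≡ 1 (mod 2).
  s_4 = 0 + 0 + 0 + 1 + 0 + 1 + 1 + 0 = 3 ≡ 1 (mod 2).
s = (1, 1, 1, 1)^T — this equals column 15 of H (binary 1111), so error is at position 15.
Correct: flip bit 15 of r = 000001100111110 to get c = 000001100111111.


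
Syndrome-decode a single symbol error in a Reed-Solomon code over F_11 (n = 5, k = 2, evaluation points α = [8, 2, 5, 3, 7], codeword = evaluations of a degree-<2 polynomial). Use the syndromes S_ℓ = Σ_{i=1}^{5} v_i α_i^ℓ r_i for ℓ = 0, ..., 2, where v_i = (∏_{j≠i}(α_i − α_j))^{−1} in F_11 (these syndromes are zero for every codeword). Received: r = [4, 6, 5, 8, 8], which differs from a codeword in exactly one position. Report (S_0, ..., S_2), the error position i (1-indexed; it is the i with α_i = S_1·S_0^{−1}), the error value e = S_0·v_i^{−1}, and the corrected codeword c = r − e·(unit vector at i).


S = (7, 10, 8), error at position 4, error magnitude e = 6, c = [4, 6, 5, 2, 8].

Step 1: column multipliers v_i = (∏_{j≠i}(α_i − α_j))^{−1} mod 11.
  i = 1 (α = 8): (8−2)(8−5)(8−3)(8−7) = 6·3·5·1 = 90 ≡ 2, so v_1 = 2^{−1} = 6 (mod 11).
  i = 2 (α = 2): (2−8)(2−5)(2−3)(2−7) = (−6)·(−3)·(−1)·(−5) = 90 ≡ 2, so v_2 = 2^{−1} = 6 (mod 11).
  i = 3 (α = 5): (5−8)(5−2)(5−3)(5−7) = (−3)·3·2·(−2) = 36 ≡ 3, so v_3 = 3^{−1} = 4 (mod 11).
  i = 4 (α = 3): (3−8)(3−2)(3−5)(3−7) = (−5)·1·(−2)·(−4) = −40 ≡ 4, so v_4 = 4^{−1} = 3 (mod 11).
  i = 5 (α = 7): (7−8)(7−2)(7−5)(7−3) = (−1)·5·2·4 = −40 ≡ 4, so v_5 = 4^{−1} = 3 (mod 11).
  v = [6, 6, 4, 3, 3].
Step 2: syndromes of r = [4, 6, 5, 8, 8] (all sums mod 11).
  S_0 = Σ v_i r_i = 6·4 + 6·6 + 4·5 + 3·8 + 3·8 = 128 ≡ 7.
  S_1 = Σ v_i α_i r_i = 6·8·4 + 6·2·6 + 4·5·5 + 3·3·8 + 3·7·8 = 604 ≡ 10.
  α_i^2 mod 11 = [9, 4, 3, 9, 5].
  S_2 = Σ v_i α_i^2 r_i = 6·9·4 + 6·4·6 + 4·3·5 + 3·9·8 + 3·5·8 = 756 ≡ 8.
  S = (7, 10, 8) ≠ 0, so r is not a codeword (an error is present).
Step 3: locate the error. For a single error e at position i, S_ℓ = v_i·e·α_i^ℓ, so α_err = S_1/S_0.
  S_0^{−1} = 7^{−1} = 8 (mod 11), so α_err = 10·8 = 80 ≡ 3 = α_4. Error position i = 4.
  Consistency check: S_2/S_1 = 8·10 = 80 ≡ 3 = α_err ✓ (single-error assumption holds).
Step 4: error magnitude e = S_0/v_4 = S_0·∏_{j≠4}(α_4 − α_j) = 7·4 = 28 ≡ 6 (mod 11).
Step 5: correct position 4: c_4 = r_4 − e = 8 − 6 ≡ 2 (mod 11). Hence c = [4, 6, 5, 2, 8].
  Check: interpolating c through the α_i gives m(x) = 3 + 7·x (degree < 2) with m(α_i) = c_i for every i, so c is indeed a codeword.


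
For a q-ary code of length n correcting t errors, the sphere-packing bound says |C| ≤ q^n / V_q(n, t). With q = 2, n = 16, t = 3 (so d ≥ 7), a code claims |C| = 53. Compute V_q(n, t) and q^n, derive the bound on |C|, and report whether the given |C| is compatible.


V_q(n, t) = 697, q^n = 65536, Hamming bound = 94, |C| = 53 ≤ bound (satisfied).

Step 1: Compute V_q(n, t) = Σ_{j=0}^3 C(n, j) (q−1)^j.
  j = 0: C(16,0)·(1)^0 = 1·1 = 1.
  j = 1: C(16,1)·(1)^1 = 16·1 = 16.
  j = 2: C(16,2)·(1)^2 = 120·1 = 120.
  j = 3: C(16,3)·(1)^3 = 560·1 = 560.
  V_q(n, t) = 1 + 16 + 120 + 560 = 697.
Step 2: q^n = 2^16 = 65536.
Step 3: Hamming bound ⌊q^n / V_q(n,t)⌋ = ⌊65536/697⌋ = 94.
Step 4: Compare |C| = 53 to 94: satisfied.
The claimed |C| lies below the Hamming bound.


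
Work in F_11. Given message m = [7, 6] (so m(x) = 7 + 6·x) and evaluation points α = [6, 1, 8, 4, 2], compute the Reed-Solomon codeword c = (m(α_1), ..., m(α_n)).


c = [10, 2, 0, 9, 8]

Message polynomial: m(x) = 7 + 6·x (mod 11).
For each evaluation point α_i, compute m(α_i) mod 11:
  α_1 = 6: Horner steps 6 → 10, so m(6) = 10.
  α_2 = 1: Horner steps 6 → 2, so m(1) = 2.
  α_3 = 8: Horner steps 6 → 0, so m(8) = 0.
  α_4 = 4: Horner steps 6 → 9, so m(4) = 9.
  α_5 = 2: Horner steps 6 → 8, so m(2) = 8.
Codeword c = [10, 2, 0, 9, 8] ∈ F_11^5.


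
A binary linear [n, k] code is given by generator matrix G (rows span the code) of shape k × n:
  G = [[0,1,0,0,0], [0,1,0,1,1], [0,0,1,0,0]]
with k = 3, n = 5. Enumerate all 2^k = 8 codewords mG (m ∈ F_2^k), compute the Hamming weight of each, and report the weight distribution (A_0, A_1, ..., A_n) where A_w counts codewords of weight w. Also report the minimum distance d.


Weight distribution: A_0 = 1, A_1 = 2, A_2 = 2, A_3 = 2, A_4 = 1. Minimum distance d = 1.

Enumerate all 2^3 = 8 messages m ∈ F_2^3.
For each, compute codeword c = mG in F_2^5, then tally its weight.
  m = 000 → c = 00000, weight = 0.
  m = 100 → c = 01000, weight = 1.
  m = 010 → c = 01011, weight = 3.
  m = 110 → c = 00011, weight = 2.
  m = 001 → c = 00100, weight = 1.
  m = 101 → c = 01100, weight = 2.
  m = 011 → c = 01111, weight = 4.
  m = 111 → c = 00111, weight = 3.
Tally weights:
  weight 0: 1 codewords.
  weight 1: 2 codewords.
  weight 2: 2 codewords.
  weight 3: 2 codewords.
  weight 4: 1 codewords.
Minimum distance d = smallest w > 0 with A_w > 0 = 1.
Sanity: Σ A_w = 8 = 2^3 = 8 ✓.


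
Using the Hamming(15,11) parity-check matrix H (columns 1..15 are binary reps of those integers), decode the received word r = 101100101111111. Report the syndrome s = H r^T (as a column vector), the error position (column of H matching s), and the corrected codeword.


s = (1, 0, 0, 1)^T, error position = 9, corrected codeword c = 101100100111111

Compute s = H r^T mod 2 one row at a time:
  s_1 = 0 + 1 + 1 + 1 + 1 + 1 + 1 + 1 = 7 ≡ 1 (mod 2).
  s_2 = 1 + 0 + 0 + 1 + 1 + 1 + 1 + 1 = 6 ≡ 0 (mod 2).
  s_3 = 0 + 1 + 0 + 1 + 1 + 1 + 1 + 1 = 6 ≡ 0 (mod 2).
  s_4 = 1 + 1 + 0 + 1 + 1 + 1 + 1 + 1 = 7 ≡ 1 (mod 2).
s = (1, 0, 0, 1)^T — this equals column 9 of H (binary 1001), so error is at position 9.
Correct: flip bit 9 of r = 101100101111111 to get c = 101100100111111.


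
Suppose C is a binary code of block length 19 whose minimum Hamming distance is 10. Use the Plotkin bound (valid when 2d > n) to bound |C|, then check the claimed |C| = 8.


Plotkin bound M ≤ 20; given |C| = 8 ≤ bound (satisfied).

Check applicability: 2d = 20, n = 19.
2d − n = 1 > 0, so Plotkin applies.
Compute d/(2d−n) = 10/1 ≈ 10.0000.
⌊d/(2d−n)⌋ = 10.
Plotkin bound: M ≤ 2·10 = 20.
Given |C| = 8, check: satisfied.
This |C| is below the Plotkin bound.


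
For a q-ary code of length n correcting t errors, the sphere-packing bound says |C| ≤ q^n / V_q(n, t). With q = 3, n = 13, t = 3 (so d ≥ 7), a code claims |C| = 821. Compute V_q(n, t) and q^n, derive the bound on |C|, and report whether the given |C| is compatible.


V_q(n, t) = 2627, q^n = 1594323, Hamming bound = 606, |C| = 821 > bound (violated).

Step 1: Compute V_q(n, t) = Σ_{j=0}^3 C(n, j) (q−1)^j.
  j = 0: C(13,0)·(2)^0 = 1·1 = 1.
  j = 1: C(13,1)·(2)^1 = 13·2 = 26.
  j = 2: C(13,2)·(2)^2 = 78·4 = 312.
  j = 3: C(13,3)·(2)^3 = 286·8 = 2288.
  V_q(n, t) = 1 + 26 + 312 + 2288 = 2627.
Step 2: q^n = 3^13 = 1594323.
Step 3: Hamming bound ⌊q^n / V_q(n,t)⌋ = ⌊1594323/2627⌋ = 606.
Step 4: Compare |C| = 821 to 606: violated.
The claimed |C| lies above the Hamming bound, so no 3-ary code of length 13 with d ≥ 7 can have 821 codewords.


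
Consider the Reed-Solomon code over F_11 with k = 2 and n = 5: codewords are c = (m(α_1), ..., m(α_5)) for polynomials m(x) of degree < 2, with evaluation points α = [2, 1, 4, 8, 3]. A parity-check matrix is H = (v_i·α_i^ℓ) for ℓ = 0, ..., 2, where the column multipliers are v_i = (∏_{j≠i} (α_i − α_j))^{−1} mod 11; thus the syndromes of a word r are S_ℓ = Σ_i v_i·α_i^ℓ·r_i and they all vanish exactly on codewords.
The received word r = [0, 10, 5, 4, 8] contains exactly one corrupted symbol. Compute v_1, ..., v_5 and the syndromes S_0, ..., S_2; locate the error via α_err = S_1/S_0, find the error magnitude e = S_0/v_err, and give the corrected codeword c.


S = (2, 2, 2), error at position 2, error magnitude e = 7, c = [0, 3, 5, 4, 8].

Step 1: column multipliers v_i = (∏_{j≠i}(α_i − α_j))^{−1} mod 11.
  i = 1 (α = 2): (2−1)(2−4)(2−8)(2−3) = 1·(−2)·(−6)·(−1) = −12 ≡ 10, so v_1 = 10^{−1} = 10 (mod 11).
  i = 2 (α = 1): (1−2)(1−4)(1−8)(1−3) = (−1)·(−3)·(−7)·(−2) = 42 ≡ 9, so v_2 = 9^{−1} = 5 (mod 11).
  i = 3 (α = 4): (4−2)(4−1)(4−8)(4−3) = 2·3·(−4)·1 = −24 ≡ 9, so v_3 = 9^{−1} = 5 (mod 11).
  i = 4 (α = 8): (8−2)(8−1)(8−4)(8−3) = 6·7·4·5 = 840 ≡ 4, so v_4 = 4^{−1} = 3 (mod 11).
  i = 5 (α = 3): (3−2)(3−1)(3−4)(3−8) = 1·2·(−1)·(−5) = 10 ≡ 10, so v_5 = 10^{−1} = 10 (mod 11).
  v = [10, 5, 5, 3, 10].
Step 2: syndromes of r = [0, 10, 5, 4, 8] (all sums mod 11).
  S_0 = Σ v_i r_i = 10·0 + 5·10 + 5·5 + 3·4 + 10·8 = 167 ≡ 2.
  S_1 = Σ v_i α_i r_i = 10·2·0 + 5·1·10 + 5·4·5 + 3·8·4 + 10·3·8 = 486 ≡ 2.
  α_i^2 mod 11 = [4, 1, 5, 9, 9].
  S_2 = Σ v_i α_i^2 r_i = 10·4·0 + 5·1·10 + 5·5·5 + 3·9·4 + 10·9·8 = 1003 ≡ 2.
  S = (2, 2, 2) ≠ 0, so r is not a codeword (an error is present).
Step 3: locate the error. For a single error e at position i, S_ℓ = v_i·e·α_i^ℓ, so α_err = S_1/S_0.
  S_0^{−1} = 2^{−1} = 6 (mod 11), so α_err = 2·6 = 12 ≡ 1 = α_2. Error position i = 2.
  Consistency check: S_2/S_1 = 2·6 = 12 ≡ 1 = α_err ✓ (single-error assumption holds).
Step 4: error magnitude e = S_0/v_2 = S_0·∏_{j≠2}(α_2 − α_j) = 2·9 = 18 ≡ 7 (mod 11).
Step 5: correct position 2: c_2 = r_2 − e = 10 − 7 ≡ 3 (mod 11). Hence c = [0, 3, 5, 4, 8].
  Check: interpolating c through the α_i gives m(x) = 6 + 8·x (degree < 2) with m(α_i) = c_i for every i, so c is indeed a codeword.


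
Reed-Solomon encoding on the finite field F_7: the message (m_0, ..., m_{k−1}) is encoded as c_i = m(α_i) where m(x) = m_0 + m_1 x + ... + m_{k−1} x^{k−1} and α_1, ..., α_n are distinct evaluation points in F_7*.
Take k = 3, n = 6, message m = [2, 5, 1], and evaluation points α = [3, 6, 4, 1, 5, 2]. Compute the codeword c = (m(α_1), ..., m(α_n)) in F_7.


c = [5, 5, 3, 1, 3, 2]

Message polynomial: m(x) = 2 + 5·x + 1·x^2 (mod 7).
For each evaluation point α_i, compute m(α_i) mod 7:
  α_1 = 3: Horner steps 1 → 1 → 5, so m(3) = 5.
  α_2 = 6: Horner steps 1 → 4 → 5, so m(6) = 5.
  α_3 = 4: Horner steps 1 → 2 → 3, so m(4) = 3.
  α_4 = 1: Horner steps 1 → 6 → 1, so m(1) = 1.
  α_5 = 5: Horner steps 1 → 3 → 3, so m(5) = 3.
  α_6 = 2: Horner steps 1 → 0 → 2, so m(2) = 2.
Codeword c = [5, 5, 3, 1, 3, 2] ∈ F_7^6.


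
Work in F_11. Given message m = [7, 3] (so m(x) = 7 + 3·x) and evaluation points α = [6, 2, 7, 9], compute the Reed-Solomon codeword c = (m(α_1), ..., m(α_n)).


c = [3, 2, 6, 1]

Message polynomial: m(x) = 7 + 3·x (mod 11).
For each evaluation point α_i, compute m(α_i) mod 11:
  α_1 = 6: Horner steps 3 → 3, so m(6) = 3.
  α_2 = 2: Horner steps 3 → 2, so m(2) = 2.
  α_3 = 7: Horner steps 3 → 6, so m(7) = 6.
  α_4 = 9: Horner steps 3 → 1, so m(9) = 1.
Codeword c = [3, 2, 6, 1] ∈ F_11^4.


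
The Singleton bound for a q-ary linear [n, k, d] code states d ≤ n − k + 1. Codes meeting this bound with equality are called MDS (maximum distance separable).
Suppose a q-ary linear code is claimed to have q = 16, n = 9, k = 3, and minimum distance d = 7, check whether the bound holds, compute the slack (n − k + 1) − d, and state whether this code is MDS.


Singleton RHS = n − k + 1 = 7, slack = 0, bound satisfied, MDS.

Singleton bound: d ≤ n − k + 1.
Here n = 9, k = 3, so n − k + 1 = 7.
Given d = 7, check d ≤ 7: YES.
Slack = (n − k + 1) − d = 0.
The code is MDS (slack = 0).
Description: the claimed parameters are [9, 3, 7]_16; such a code would be MDS (meets Singleton bound).


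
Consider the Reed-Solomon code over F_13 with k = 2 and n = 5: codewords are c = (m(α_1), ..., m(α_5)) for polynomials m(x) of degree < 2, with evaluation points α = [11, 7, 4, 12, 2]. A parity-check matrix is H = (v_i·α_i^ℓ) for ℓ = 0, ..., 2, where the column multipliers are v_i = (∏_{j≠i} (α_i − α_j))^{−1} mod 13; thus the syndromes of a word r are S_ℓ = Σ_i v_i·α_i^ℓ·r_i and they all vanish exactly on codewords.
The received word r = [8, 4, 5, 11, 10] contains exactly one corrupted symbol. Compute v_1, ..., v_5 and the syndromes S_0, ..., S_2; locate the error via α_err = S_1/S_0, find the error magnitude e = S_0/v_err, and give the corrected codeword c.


S = (5, 3, 7), error at position 1, error magnitude e = 1, c = [7, 4, 5, 11, 10].

Step 1: column multipliers v_i = (∏_{j≠i}(α_i − α_j))^{−1} mod 13.
  i = 1 (α = 11): (11−7)(11−4)(11−12)(11−2) = 4·7·(−1)·9 = −252 ≡ 8, so v_1 = 8^{−1} = 5 (mod 13).
  i = 2 (α = 7): (7−11)(7−4)(7−12)(7−2) = (−4)·3·(−5)·5 = 300 ≡ 1, so v_2 = 1^{−1} = 1 (mod 13).
  i = 3 (α = 4): (4−11)(4−7)(4−12)(4−2) = (−7)·(−3)·(−8)·2 = −336 ≡ 2, so v_3 = 2^{−1} = 7 (mod 13).
  i = 4 (α = 12): (12−11)(12−7)(12−4)(12−2) = 1·5·8·10 = 400 ≡ 10, so v_4 = 10^{−1} = 4 (mod 13).
  i = 5 (α = 2): (2−11)(2−7)(2−4)(2−12) = (−9)·(−5)·(−2)·(−10) = 900 ≡ 3, so v_5 = 3^{−1} = 9 (mod 13).
  v = [5, 1, 7, 4, 9].
Step 2: syndromes of r = [8, 4, 5, 11, 10] (all sums mod 13).
  S_0 = Σ v_i r_i = 5·8 + 1·4 + 7·5 + 4·11 + 9·10 = 213 ≡ 5.
  S_1 = Σ v_i α_i r_i = 5·11·8 + 1·7·4 + 7·4·5 + 4·12·11 + 9·2·10 = 1316 ≡ 3.
  α_i^2 mod 13 = [4, 10, 3, 1, 4].
  S_2 = Σ v_i α_i^2 r_i = 5·4·8 + 1·10·4 + 7·3·5 + 4·1·11 + 9·4·10 = 709 ≡ 7.
  S = (5, 3, 7) ≠ 0, so r is not a codeword (an error is present).
Step 3: locate the error. For a single error e at position i, S_ℓ = v_i·e·α_i^ℓ, so α_err = S_1/S_0.
  S_0^{−1} = 5^{−1} = 8 (mod 13), so α_err = 3·8 = 24 ≡ 11 = α_1. Error position i = 1.
  Consistency check: S_2/S_1 = 7·9 = 63 ≡ 11 = α_err ✓ (single-error assumption holds).
Step 4: error magnitude e = S_0/v_1 = S_0·∏_{j≠1}(α_1 − α_j) = 5·8 = 40 ≡ 1 (mod 13).
Step 5: correct position 1: c_1 = r_1 − e = 8 − 1 ≡ 7 (mod 13). Hence c = [7, 4, 5, 11, 10].
  Check: interpolating c through the α_i gives m(x) = 2 + 4·x (degree < 2) with m(α_i) = c_i for every i, so c is indeed a codeword.


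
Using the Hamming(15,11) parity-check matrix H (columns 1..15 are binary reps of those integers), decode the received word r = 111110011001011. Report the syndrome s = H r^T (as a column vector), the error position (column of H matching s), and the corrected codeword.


s = (1, 1, 0, 1)^T, error position = 13, corrected codeword c = 111110011001111

Compute s = H r^T mod 2 one row at a time:
  s_1 = 1 + 1 + 0 + 0 + 1 + 0 + 1 + 1 = 5 ≡ 1 (mod 2).
  s_2 = 1 + 1 + 0 + 0 + 1 + 0 + 1 + 1 = 5 ≡ 1 (mod 2).
  s_3 = 1 + 1 + 0 + 0 + 0 + 0 + 1 + 1 = 4 ≡ 0 (mod 2).
  s_4 = 1 + 1 + 1 + 0 + 1 + 0 + 0 + 1 = 5 ≡ 1 (mod 2).
s = (1, 1, 0, 1)^T — this equals column 13 of H (binary 1101), so error is at position 13.
Correct: flip bit 13 of r = 111110011001011 to get c = 111110011001111.


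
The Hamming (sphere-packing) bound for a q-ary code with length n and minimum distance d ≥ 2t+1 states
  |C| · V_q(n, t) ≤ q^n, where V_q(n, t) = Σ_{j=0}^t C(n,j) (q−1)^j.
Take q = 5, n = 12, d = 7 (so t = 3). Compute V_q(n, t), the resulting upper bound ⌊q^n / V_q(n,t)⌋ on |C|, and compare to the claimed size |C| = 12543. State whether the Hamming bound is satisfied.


V_q(n, t) = 15185, q^n = 244140625, Hamming bound = 16077, |C| = 12543 ≤ bound (satisfied).

Step 1: Compute V_q(n, t) = Σ_{j=0}^3 C(n, j) (q−1)^j.
  j = 0: C(12,0)·(4)^0 = 1·1 = 1.
  j = 1: C(12,1)·(4)^1 = 12·4 = 48.
  j = 2: C(12,2)·(4)^2 = 66·16 = 1056.
  j = 3: C(12,3)·(4)^3 = 220·64 = 14080.
  V_q(n, t) = 1 + 48 + 1056 + 14080 = 15185.
Step 2: q^n = 5^12 = 244140625.
Step 3: Hamming bound ⌊q^n / V_q(n,t)⌋ = ⌊244140625/15185⌋ = 16077.
Step 4: Compare |C| = 12543 to 16077: satisfied.
The claimed |C| lies below the Hamming bound.


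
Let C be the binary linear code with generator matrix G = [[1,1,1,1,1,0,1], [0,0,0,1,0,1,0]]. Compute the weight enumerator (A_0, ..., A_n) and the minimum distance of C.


Weight distribution: A_0 = 1, A_2 = 1, A_6 = 2. Minimum distance d = 2.

Enumerate all 2^2 = 4 messages m ∈ F_2^2.
For each, compute codeword c = mG in F_2^7, then tally its weight.
  m = 00 → c = 0000000, weight = 0.
  m = 10 → c = 1111101, weight = 6.
  m = 01 → c = 0001010, weight = 2.
  m = 11 → c = 1110111, weight = 6.
Tally weights:
  weight 0: 1 codewords.
  weight 2: 1 codewords.
  weight 6: 2 codewords.
Minimum distance d = smallest w > 0 with A_w > 0 = 2.
Sanity: Σ A_w = 4 = 2^2 = 4 ✓.


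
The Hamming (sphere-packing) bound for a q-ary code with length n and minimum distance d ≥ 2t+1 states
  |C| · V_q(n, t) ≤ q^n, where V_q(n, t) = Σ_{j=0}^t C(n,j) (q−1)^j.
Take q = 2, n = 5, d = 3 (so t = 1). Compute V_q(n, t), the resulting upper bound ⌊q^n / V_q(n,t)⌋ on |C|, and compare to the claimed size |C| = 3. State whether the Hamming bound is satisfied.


V_q(n, t) = 6, q^n = 32, Hamming bound = 5, |C| = 3 ≤ bound (satisfied).

Step 1: Compute V_q(n, t) = Σ_{j=0}^1 C(n, j) (q−1)^j.
  j = 0: C(5,0)·(1)^0 = 1·1 = 1.
  j = 1: C(5,1)·(1)^1 = 5·1 = 5.
  V_q(n, t) = 1 + 5 = 6.
Step 2: q^n = 2^5 = 32.
Step 3: Hamming bound ⌊q^n / V_q(n,t)⌋ = ⌊32/6⌋ = 5.
Step 4: Compare |C| = 3 to 5: satisfied.
The claimed |C| lies below the Hamming bound.


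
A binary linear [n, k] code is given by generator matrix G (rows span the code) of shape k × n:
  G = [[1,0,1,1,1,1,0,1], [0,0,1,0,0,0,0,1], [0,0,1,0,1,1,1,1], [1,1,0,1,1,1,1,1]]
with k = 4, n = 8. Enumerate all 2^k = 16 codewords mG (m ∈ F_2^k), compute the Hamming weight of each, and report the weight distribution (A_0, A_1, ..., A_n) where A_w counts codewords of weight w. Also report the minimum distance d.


Weight distribution: A_0 = 1, A_2 = 1, A_3 = 4, A_4 = 5, A_5 = 2, A_6 = 1, A_7 = 2. Minimum distance d = 2.

Enumerate all 2^4 = 16 messages m ∈ F_2^4.
For each, compute codeword c = mG in F_2^8, then tally its weight.
  m = 0000 → c = 00000000, weight = 0.
  m = 1000 → c = 10111101, weight = 6.
  m = 0100 → c = 00100001, weight = 2.
  m = 1100 → c = 10011100, weight = 4.
  m = 0010 → c = 00101111, weight = 5.
  m = 1010 → c = 10010010, weight = 3.
  m = 0110 → c = 00001110, weight = 3.
  m = 1110 → c = 10110011, weight = 5.
  m = 0001 → c = 11011111, weight = 7.
  m = 1001 → c = 01100010, weight = 3.
  m = 0101 → c = 11111110, weight = 7.
  m = 1101 → c = 01000011, weight = 3.
  m = 0011 → c = 11110000, weight = 4.
  m = 1011 → c = 01001101, weight = 4.
  m = 0111 → c = 11010001, weight = 4.
  m = 1111 → c = 01101100, weight = 4.
Tally weights:
  weight 0: 1 codewords.
  weight 2: 1 codewords.
  weight 3: 4 codewords.
  weight 4: 5 codewords.
  weight 5: 2 codewords.
  weight 6: 1 codewords.
  weight 7: 2 codewords.
Minimum distance d = smallest w > 0 with A_w > 0 = 2.
Sanity: Σ A_w = 16 = 2^4 = 16 ✓.


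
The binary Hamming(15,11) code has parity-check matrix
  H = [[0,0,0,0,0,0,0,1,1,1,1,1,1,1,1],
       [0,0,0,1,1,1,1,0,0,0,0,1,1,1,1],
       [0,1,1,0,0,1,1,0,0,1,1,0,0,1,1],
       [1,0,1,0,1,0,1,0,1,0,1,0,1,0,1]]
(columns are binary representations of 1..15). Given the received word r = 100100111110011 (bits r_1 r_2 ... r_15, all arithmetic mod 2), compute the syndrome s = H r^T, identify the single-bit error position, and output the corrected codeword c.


s = (0, 0, 1, 1)^T, error position = 3, corrected codeword c = 101100111110011

Compute s = H r^T mod 2 one row at a time:
  s_1 = 1 + 1 + 1 + 1 + 0 + 0 + 1 + 1 = 6 ≡ 0 (mod 2).
  s_2 = 1 + 0 + 0 + 1 + 0 + 0 + 1 + 1 = 4 ≡ 0 (mod 2).
  s_3 = 0 + 0 + 0 + 1 + 1 + 1 + 1 + 1 = 5 ≡ 1 (mod 2).
  s_4 = 1 + 0 + 0 + 1 + 1 + 1 + 0 + 1 = 5 ≡ 1 (mod 2).
s = (0, 0, 1, 1)^T — this equals column 3 of H (binary 0011), so error is at position 3.
Correct: flip bit 3 of r = 100100111110011 to get c = 101100111110011.


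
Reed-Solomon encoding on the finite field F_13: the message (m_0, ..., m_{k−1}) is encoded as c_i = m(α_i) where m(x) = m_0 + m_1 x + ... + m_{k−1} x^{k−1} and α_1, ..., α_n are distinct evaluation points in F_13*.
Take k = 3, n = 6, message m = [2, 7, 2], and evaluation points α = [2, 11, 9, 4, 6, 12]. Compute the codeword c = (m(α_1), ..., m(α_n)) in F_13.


c = [11, 9, 6, 10, 12, 10]

Message polynomial: m(x) = 2 + 7·x + 2·x^2 (mod 13).
For each evaluation point α_i, compute m(α_i) mod 13:
  α_1 = 2: Horner steps 2 → 11 → 11, so m(2) = 11.
  α_2 = 11: Horner steps 2 → 3 → 9, so m(11) = 9.
  α_3 = 9: Horner steps 2 → 12 → 6, so m(9) = 6.
  α_4 = 4: Horner steps 2 → 2 → 10, so m(4) = 10.
  α_5 = 6: Horner steps 2 → 6 → 12, so m(6) = 12.
  α_6 = 12: Horner steps 2 → 5 → 10, so m(12) = 10.
Codeword c = [11, 9, 6, 10, 12, 10] ∈ F_13^6.


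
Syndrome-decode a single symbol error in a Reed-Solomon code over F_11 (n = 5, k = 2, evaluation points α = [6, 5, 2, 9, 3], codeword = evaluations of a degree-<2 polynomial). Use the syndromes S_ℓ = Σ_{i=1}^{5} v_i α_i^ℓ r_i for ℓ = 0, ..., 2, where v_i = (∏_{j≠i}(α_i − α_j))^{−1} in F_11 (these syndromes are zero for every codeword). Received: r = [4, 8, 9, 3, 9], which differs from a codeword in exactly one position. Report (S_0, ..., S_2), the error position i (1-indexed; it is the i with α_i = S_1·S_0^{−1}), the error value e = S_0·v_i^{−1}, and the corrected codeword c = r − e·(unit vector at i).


S = (6, 7, 10), error at position 5, error magnitude e = 4, c = [4, 8, 9, 3, 5].

Step 1: column multipliers v_i = (∏_{j≠i}(α_i − α_j))^{−1} mod 11.
  i = 1 (α = 6): (6−5)(6−2)(6−9)(6−3) = 1·4·(−3)·3 = −36 ≡ 8, so v_1 = 8^{−1} = 7 (mod 11).
  i = 2 (α = 5): (5−6)(5−2)(5−9)(5−3) = (−1)·3·(−4)·2 = 24 ≡ 2, so v_2 = 2^{−1} = 6 (mod 11).
  i = 3 (α = 2): (2−6)(2−5)(2−9)(2−3) = (−4)·(−3)·(−7)·(−1) = 84 ≡ 7, so v_3 = 7^{−1} = 8 (mod 11).
  i = 4 (α = 9): (9−6)(9−5)(9−2)(9−3) = 3·4·7·6 = 504 ≡ 9, so v_4 = 9^{−1} = 5 (mod 11).
  i = 5 (α = 3): (3−6)(3−5)(3−2)(3−9) = (−3)·(−2)·1·(−6) = −36 ≡ 8, so v_5 = 8^{−1} = 7 (mod 11).
  v = [7, 6, 8, 5, 7].
Step 2: syndromes of r = [4, 8, 9, 3, 9] (all sums mod 11).
  S_0 = Σ v_i r_i = 7·4 + 6·8 + 8·9 + 5·3 + 7·9 = 226 ≡ 6.
  S_1 = Σ v_i α_i r_i = 7·6·4 + 6·5·8 + 8·2·9 + 5·9·3 + 7·3·9 = 876 ≡ 7.
  α_i^2 mod 11 = [3, 3, 4, 4, 9].
  S_2 = Σ v_i α_i^2 r_i = 7·3·4 + 6·3·8 + 8·4·9 + 5·4·3 + 7·9·9 = 1143 ≡ 10.
  S = (6, 7, 10) ≠ 0, so r is not a codeword (an error is present).
Step 3: locate the error. For a single error e at position i, S_ℓ = v_i·e·α_i^ℓ, so α_err = S_1/S_0.
  S_0^{−1} = 6^{−1} = 2 (mod 11), so α_err = 7·2 = 14 ≡ 3 = α_5. Error position i = 5.
  Consistency check: S_2/S_1 = 10·8 = 80 ≡ 3 = α_err ✓ (single-error assumption holds).
Step 4: error magnitude e = S_0/v_5 = S_0·∏_{j≠5}(α_5 − α_j) = 6·8 = 48 ≡ 4 (mod 11).
Step 5: correct position 5: c_5 = r_5 − e = 9 − 4 ≡ 5 (mod 11). Hence c = [4, 8, 9, 3, 5].
  Check: interpolating c through the α_i gives m(x) = 6 + 7·x (degree < 2) with m(α_i) = c_i for every i, so c is indeed a codeword.


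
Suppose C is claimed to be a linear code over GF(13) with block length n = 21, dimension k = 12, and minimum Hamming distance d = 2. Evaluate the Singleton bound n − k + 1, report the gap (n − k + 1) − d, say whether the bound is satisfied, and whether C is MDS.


Singleton RHS = n − k + 1 = 10, slack = 8, bound satisfied, not MDS.

Singleton bound: d ≤ n − k + 1.
Here n = 21, k = 12, so n − k + 1 = 10.
Given d = 2, check d ≤ 10: YES.
Slack = (n − k + 1) − d = 8.
The code is NOT MDS (slack = 8 > 0).
Description: the claimed parameters are [21, 12, 2]_13; such a code would be non-MDS.


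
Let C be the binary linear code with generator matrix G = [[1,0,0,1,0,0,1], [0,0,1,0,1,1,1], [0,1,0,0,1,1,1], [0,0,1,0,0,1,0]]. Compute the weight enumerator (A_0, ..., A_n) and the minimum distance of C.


Weight distribution: A_0 = 1, A_2 = 4, A_3 = 2, A_4 = 3, A_5 = 6. Minimum distance d = 2.

Enumerate all 2^4 = 16 messages m ∈ F_2^4.
For each, compute codeword c = mG in F_2^7, then tally its weight.
  m = 0000 → c = 0000000, weight = 0.
  m = 1000 → c = 1001001, weight = 3.
  m = 0100 → c = 0010111, weight = 4.
  m = 1100 → c = 1011110, weight = 5.
  m = 0010 → c = 0100111, weight = 4.
  m = 1010 → c = 1101110, weight = 5.
  m = 0110 → c = 0110000, weight = 2.
  m = 1110 → c = 1111001, weight = 5.
  m = 0001 → c = 0010010, weight = 2.
  m = 1001 → c = 1011011, weight = 5.
  m = 0101 → c = 0000101, weight = 2.
  m = 1101 → c = 1001100, weight = 3.
  m = 0011 → c = 0110101, weight = 4.
  m = 1011 → c = 1111100, weight = 5.
  m = 0111 → c = 0100010, weight = 2.
  m = 1111 → c = 1101011, weight = 5.
Tally weights:
  weight 0: 1 codewords.
  weight 2: 4 codewords.
  weight 3: 2 codewords.
  weight 4: 3 codewords.
  weight 5: 6 codewords.
Minimum distance d = smallest w > 0 with A_w > 0 = 2.
Sanity: Σ A_w = 16 = 2^4 = 16 ✓.


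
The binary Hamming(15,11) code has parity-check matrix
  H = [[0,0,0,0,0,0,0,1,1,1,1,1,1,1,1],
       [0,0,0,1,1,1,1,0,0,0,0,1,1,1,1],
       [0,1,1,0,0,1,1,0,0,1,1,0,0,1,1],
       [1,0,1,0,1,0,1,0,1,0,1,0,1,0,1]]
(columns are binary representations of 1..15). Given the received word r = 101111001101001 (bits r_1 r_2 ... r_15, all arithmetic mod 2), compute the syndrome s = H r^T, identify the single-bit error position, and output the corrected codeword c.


s = (0, 1, 0, 1)^T, error position = 5, corrected codeword c = 101101001101001

Compute s = H r^T mod 2 one row at a time:
  s_1 = 0 + 1 + 1 + 0 + 1 + 0 + 0 + 1 = 4 ≡ 0 (mod 2).
  s_2 = 1 + 1 + 1 + 0 + 1 + 0 + 0 + 1 = 5 ≡ 1 (mod 2).
  s_3 = 0 + 1 + 1 + 0 + 1 + 0 + 0 + 1 = 4 ≡ 0 (mod 2).
  s_4 = 1 + 1 + 1 + 0 + 1 + 0 + 0 + 1 = 5 ≡ 1 (mod 2).
s = (0, 1, 0, 1)^T — this equals column 5 of H (binary 0101), so error is at position 5.
Correct: flip bit 5 of r = 101111001101001 to get c = 101101001101001.


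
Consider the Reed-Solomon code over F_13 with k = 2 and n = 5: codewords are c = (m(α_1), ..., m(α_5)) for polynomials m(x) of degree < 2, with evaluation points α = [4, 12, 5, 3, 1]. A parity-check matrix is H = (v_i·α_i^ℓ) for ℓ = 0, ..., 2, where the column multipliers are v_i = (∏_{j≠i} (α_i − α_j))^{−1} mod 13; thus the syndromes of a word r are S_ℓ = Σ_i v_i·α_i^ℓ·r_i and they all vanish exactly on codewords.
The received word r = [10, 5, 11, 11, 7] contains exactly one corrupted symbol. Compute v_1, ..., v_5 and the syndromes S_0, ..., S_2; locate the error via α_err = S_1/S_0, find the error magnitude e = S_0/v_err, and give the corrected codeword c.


S = (5, 2, 6), error at position 4, error magnitude e = 2, c = [10, 5, 11, 9, 7].

Step 1: column multipliers v_i = (∏_{j≠i}(α_i − α_j))^{−1} mod 13.
  i = 1 (α = 4): (4−12)(4−5)(4−3)(4−1) = (−8)·(−1)·1·3 = 24 ≡ 11, so v_1 = 11^{−1} = 6 (mod 13).
  i = 2 (α = 12): (12−4)(12−5)(12−3)(12−1) = 8·7·9·11 = 5544 ≡ 6, so v_2 = 6^{−1} = 11 (mod 13).
  i = 3 (α = 5): (5−4)(5−12)(5−3)(5−1) = 1·(−7)·2·4 = −56 ≡ 9, so v_3 = 9^{−1} = 3 (mod 13).
  i = 4 (α = 3): (3−4)(3−12)(3−5)(3−1) = (−1)·(−9)·(−2)·2 = −36 ≡ 3, so v_4 = 3^{−1} = 9 (mod 13).
  i = 5 (α = 1): (1−4)(1−12)(1−5)(1−3) = (−3)·(−11)·(−4)·(−2) = 264 ≡ 4, so v_5 = 4^{−1} = 10 (mod 13).
  v = [6, 11, 3, 9, 10].
Step 2: syndromes of r = [10, 5, 11, 11, 7] (all sums mod 13).
  S_0 = Σ v_i r_i = 6·10 + 11·5 + 3·11 + 9·11 + 10·7 = 317 ≡ 5.
  S_1 = Σ v_i α_i r_i = 6·4·10 + 11·12·5 + 3·5·11 + 9·3·11 + 10·1·7 = 1432 ≡ 2.
  α_i^2 mod 13 = [3, 1, 12, 9, 1].
  S_2 = Σ v_i α_i^2 r_i = 6·3·10 + 11·1·5 + 3·12·11 + 9·9·11 + 10·1·7 = 1592 ≡ 6.
  S = (5, 2, 6) ≠ 0, so r is not a codeword (an error is present).
Step 3: locate the error. For a single error e at position i, S_ℓ = v_i·e·α_i^ℓ, so α_err = S_1/S_0.
  S_0^{−1} = 5^{−1} = 8 (mod 13), so α_err = 2·8 = 16 ≡ 3 = α_4. Error position i = 4.
  Consistency check: S_2/S_1 = 6·7 = 42 ≡ 3 = α_err ✓ (single-error assumption holds).
Step 4: error magnitude e = S_0/v_4 = S_0·∏_{j≠4}(α_4 − α_j) = 5·3 = 15 ≡ 2 (mod 13).
Step 5: correct position 4: c_4 = r_4 − e = 11 − 2 ≡ 9 (mod 13). Hence c = [10, 5, 11, 9, 7].
  Check: interpolating c through the α_i gives m(x) = 6 + 1·x (degree < 2) with m(α_i) = c_i for every i, so c is indeed a codeword.


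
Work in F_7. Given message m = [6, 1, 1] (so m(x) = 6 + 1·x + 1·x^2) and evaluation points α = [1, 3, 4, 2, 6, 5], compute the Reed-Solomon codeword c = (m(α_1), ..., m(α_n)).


c = [1, 4, 5, 5, 6, 1]

Message polynomial: m(x) = 6 + 1·x + 1·x^2 (mod 7).
For each evaluation point α_i, compute m(α_i) mod 7:
  α_1 = 1: Horner steps 1 → 2 → 1, so m(1) = 1.
  α_2 = 3: Horner steps 1 → 4 → 4, so m(3) = 4.
  α_3 = 4: Horner steps 1 → 5 → 5, so m(4) = 5.
  α_4 = 2: Horner steps 1 → 3 → 5, so m(2) = 5.
  α_5 = 6: Horner steps 1 → 0 → 6, so m(6) = 6.
  α_6 = 5: Horner steps 1 → 6 → 1, so m(5) = 1.
Codeword c = [1, 4, 5, 5, 6, 1] ∈ F_7^6.


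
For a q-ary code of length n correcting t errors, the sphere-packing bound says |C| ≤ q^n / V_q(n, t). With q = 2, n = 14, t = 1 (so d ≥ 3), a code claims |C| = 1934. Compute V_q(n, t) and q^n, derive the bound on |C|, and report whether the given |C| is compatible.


V_q(n, t) = 15, q^n = 16384, Hamming bound = 1092, |C| = 1934 > bound (violated).

Step 1: Compute V_q(n, t) = Σ_{j=0}^1 C(n, j) (q−1)^j.
  j = 0: C(14,0)·(1)^0 = 1·1 = 1.
  j = 1: C(14,1)·(1)^1 = 14·1 = 14.
  V_q(n, t) = 1 + 14 = 15.
Step 2: q^n = 2^14 = 16384.
Step 3: Hamming bound ⌊q^n / V_q(n,t)⌋ = ⌊16384/15⌋ = 1092.
Step 4: Compare |C| = 1934 to 1092: violated.
The claimed |C| lies above the Hamming bound, so no 2-ary code of length 14 with d ≥ 3 can have 1934 codewords.


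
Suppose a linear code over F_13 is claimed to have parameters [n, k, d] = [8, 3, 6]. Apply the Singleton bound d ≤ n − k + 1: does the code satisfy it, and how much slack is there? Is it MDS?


Singleton RHS = n − k + 1 = 6, slack = 0, bound satisfied, MDS.

Singleton bound: d ≤ n − k + 1.
Here n = 8, k = 3, so n − k + 1 = 6.
Given d = 6, check d ≤ 6: YES.
Slack = (n − k + 1) − d = 0.
The code is MDS (slack = 0).
Description: the claimed parameters are [8, 3, 6]_13; such a code would be MDS (meets Singleton bound).
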